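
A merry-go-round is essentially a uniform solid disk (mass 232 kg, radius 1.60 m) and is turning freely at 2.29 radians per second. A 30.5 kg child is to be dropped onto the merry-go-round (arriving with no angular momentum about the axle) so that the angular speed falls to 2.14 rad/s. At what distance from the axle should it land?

r ≈ 0.826 m

The added mass arrives with no angular momentum about the axle, and any external torque about the axle is negligible, so the system's angular momentum is conserved.
I_p = ½(232)(1.60)² = 297.0 kg·m².
I_p ω_i = (I_p + m r²) ω_f ⇒ m r² = I_p(ω_i/ω_f − 1) = 297.0(2.29/2.14 − 1) = 20.81 kg·m².
r = √(20.81/30.5) = 0.8261 m.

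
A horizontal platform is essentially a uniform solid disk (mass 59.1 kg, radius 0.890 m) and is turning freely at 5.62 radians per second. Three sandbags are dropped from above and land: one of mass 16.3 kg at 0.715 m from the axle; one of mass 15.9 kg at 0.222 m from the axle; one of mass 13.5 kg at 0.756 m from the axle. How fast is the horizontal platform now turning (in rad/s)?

ω_f ≈ 3.27 rad/s

No external torque acts about the axle; L_before = L_after.
I_p = ½(59.1)(0.890)² = 23.41 kg·m².
Added inertia Σmr² = (16.3)(0.715)² + (15.9)(0.222)² + (13.5)(0.756)² = 16.83 kg·m²; I_f = 23.41 + 16.83 = 40.24 kg·m².
ω_f = I_p ω_i / I_f = (23.41)(5.62) / 40.24 = 3.269 rad/s.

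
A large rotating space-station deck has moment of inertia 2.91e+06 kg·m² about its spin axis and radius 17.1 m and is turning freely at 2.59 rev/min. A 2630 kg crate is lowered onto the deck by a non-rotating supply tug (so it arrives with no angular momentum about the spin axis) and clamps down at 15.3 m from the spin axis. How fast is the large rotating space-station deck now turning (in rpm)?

The added mass arrives with no angular momentum about the spin axis, and any external torque about the spin axis is negligible, so the system's angular momentum is conserved.
Added inertia Σmr² = (2630)(15.3)² = 6.157e+05 kg·m²; I_f = 2.910e+06 + 6.157e+05 = 3.526e+06 kg·m².
ω_f = I_p ω_i / I_f = (2.910e+06)(2.59) / 3.526e+06 = 2.138 rpm.

ω_f ≈ 2.14 rpm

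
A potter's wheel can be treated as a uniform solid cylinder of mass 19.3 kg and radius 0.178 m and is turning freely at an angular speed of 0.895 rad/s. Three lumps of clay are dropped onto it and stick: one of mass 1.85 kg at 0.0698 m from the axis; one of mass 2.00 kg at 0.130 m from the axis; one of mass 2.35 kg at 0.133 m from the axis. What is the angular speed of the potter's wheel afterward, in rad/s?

ω_f ≈ 0.701 rad/s

The added mass arrives with no angular momentum about the axis, and any external torque about the axis is negligible, so the system's angular momentum is conserved.
I_p = ½(19.3)(0.178)² = 0.3058 kg·m².
Added inertia Σmr² = (1.85)(0.0698)² + (2.00)(0.130)² + (2.35)(0.133)² = 0.08438 kg·m²; I_f = 0.3058 + 0.08438 = 0.3901 kg·m².
ω_f = I_p ω_i / I_f = (0.3058)(0.895) / 0.3901 = 0.7014 rad/s.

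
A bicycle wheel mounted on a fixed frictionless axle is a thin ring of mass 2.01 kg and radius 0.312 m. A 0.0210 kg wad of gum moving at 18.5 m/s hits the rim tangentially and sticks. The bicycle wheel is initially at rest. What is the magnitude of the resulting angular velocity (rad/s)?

About the axle the impulsive forces during the collision are internal, so angular momentum about that axis is conserved.
I_p = (2.01)(0.312)² = 0.1957 kg·m². Taking the sense of the wad of gum's angular momentum as positive, L_{wad} = m v R = (0.0210)(18.5)(0.312) = 0.1212 kg·m²/s.
L_i = 0 + 0.1212 = 0.1212 kg·m²/s.
After sticking, I_f = I_p + m R² = 0.1957 + (0.0210)(0.312)² = 0.1977 kg·m².
ω_f = L_i / I_f = 0.1212 / 0.1977 = 0.6131 rad/s.

|ω_f| ≈ 0.613 rad/s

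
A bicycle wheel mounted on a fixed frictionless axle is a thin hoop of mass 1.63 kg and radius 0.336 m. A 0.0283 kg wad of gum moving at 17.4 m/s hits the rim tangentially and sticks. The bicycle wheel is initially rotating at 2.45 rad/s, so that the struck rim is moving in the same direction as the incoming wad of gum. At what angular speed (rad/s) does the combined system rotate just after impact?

|ω_f| ≈ 3.29 rad/s

The axle reaction passes through the axle and exerts no torque about it; angular momentum about the axle is conserved through the impact.
I_p = (1.63)(0.336)² = 0.1840 kg·m². Taking the sense of the wad of gum's angular momentum as positive, L_{wad} = m v R = (0.0283)(17.4)(0.336) = 0.1655 kg·m²/s.
L_i = +I_p ω_p + m v R = +(0.1840)(2.45) + 0.1655 = 0.6163 kg·m²/s.
After sticking, I_f = I_p + m R² = 0.1840 + (0.0283)(0.336)² = 0.1872 kg·m².
ω_f = L_i / I_f = 0.6163 / 0.1872 = 3.292 rad/s.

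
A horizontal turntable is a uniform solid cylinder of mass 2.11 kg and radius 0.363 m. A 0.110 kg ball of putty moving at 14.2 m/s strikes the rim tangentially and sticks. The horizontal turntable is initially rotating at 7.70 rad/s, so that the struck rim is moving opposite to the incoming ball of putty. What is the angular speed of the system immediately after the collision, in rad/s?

|ω_f| ≈ 3.28 rad/s

The axle reaction passes through the axle and exerts no torque about it; angular momentum about the axle is conserved through the impact.
I_p = ½(2.11)(0.363)² = 0.1390 kg·m². Taking the sense of the ball of putty's angular momentum as positive, L_{ball} = m v R = (0.110)(14.2)(0.363) = 0.5670 kg·m²/s.
L_i = −I_p ω_p + m v R = −(0.1390)(7.70) + 0.5670 = -0.5034 kg·m²/s.
After sticking, I_f = I_p + m R² = 0.1390 + (0.110)(0.363)² = 0.1535 kg·m².
ω_f = L_i / I_f = -0.5034 / 0.1535 = -3.279 rad/s.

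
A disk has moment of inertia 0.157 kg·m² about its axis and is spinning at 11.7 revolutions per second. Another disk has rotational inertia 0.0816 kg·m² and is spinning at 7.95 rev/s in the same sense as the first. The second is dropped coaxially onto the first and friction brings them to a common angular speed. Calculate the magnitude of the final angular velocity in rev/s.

The coupling torques are internal; angular momentum about the shared axis is conserved.
Taking A's sense as positive: L = (0.1570)(11.7) + (0.08160)(7.95) = 2.486 kg·m²·rev/s.
Combined I = 0.1570 + 0.08160 = 0.2386 kg·m².
ω_f = L / I = 2.486 / 0.2386 = 10.42 rev/s.

|ω_f| ≈ 10.4 rev/s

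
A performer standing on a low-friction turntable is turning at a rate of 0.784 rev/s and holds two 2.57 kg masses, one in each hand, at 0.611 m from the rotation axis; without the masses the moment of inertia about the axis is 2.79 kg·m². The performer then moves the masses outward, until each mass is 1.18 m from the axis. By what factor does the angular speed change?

Angular momentum about the spin axis is conserved since the torque about it is zero.
I₁ = 2.79 + 2(2.57)(0.611)² = 4.709 kg·m²; I₂ = 2.79 + 2(2.57)(1.18)² = 9.947 kg·m².
ω₂/ω₁ = I₁/I₂ = 4.709 / 9.947 = 0.4734.

ω₂/ω₁ ≈ 0.473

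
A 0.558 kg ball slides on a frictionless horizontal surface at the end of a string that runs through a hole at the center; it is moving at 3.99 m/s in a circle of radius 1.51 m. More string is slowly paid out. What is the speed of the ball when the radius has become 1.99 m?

The only horizontal force on the mass is along the cord (radial), so it exerts no torque about the hole and angular momentum m v r is conserved.
v₂ = v₁ r₁ / r₂ = (3.99)(1.51) / (1.99) = 3.028 m/s.

v₂ ≈ 3.03 m/s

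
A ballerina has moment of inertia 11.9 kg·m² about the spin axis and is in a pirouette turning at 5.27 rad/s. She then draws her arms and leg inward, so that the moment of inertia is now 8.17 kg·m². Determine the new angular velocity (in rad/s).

ω₂ ≈ 7.68 rad/s

With no external torque about the axis, L is conserved: I₁ω₁ = I₂ω₂.
ω₂ = I₁ω₁ / I₂ = (11.90)(5.27 rad/s) / (8.170) = 7.676 rad/s.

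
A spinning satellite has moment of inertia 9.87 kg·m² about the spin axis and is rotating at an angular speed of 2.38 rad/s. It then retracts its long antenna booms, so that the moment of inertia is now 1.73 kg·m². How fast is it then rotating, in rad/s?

No external torque acts about the spin axis, so angular momentum is conserved.
ω₂ = I₁ω₁ / I₂ = (9.870)(2.38 rad/s) / (1.730) = 13.58 rad/s.

ω₂ ≈ 13.6 rad/s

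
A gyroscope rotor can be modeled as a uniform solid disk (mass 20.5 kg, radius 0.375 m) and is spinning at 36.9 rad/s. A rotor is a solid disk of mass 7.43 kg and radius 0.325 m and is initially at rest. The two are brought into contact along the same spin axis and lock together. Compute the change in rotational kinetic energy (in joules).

ΔKE ≈ -210 J

No external torque acts about the common axis, so total angular momentum is conserved.
Moments of inertia: I_A = ½(20.5)(0.375)² = 1.441 kg·m²; I_B = ½(7.43)(0.325)² = 0.3924 kg·m².
Taking A's sense as positive: L = (1.441)(36.9) = 53.19 kg·m²·rad/s.
Combined I = 1.441 + 0.3924 = 1.834 kg·m².
ω_f = L / I = 53.19 / 1.834 = 29.00 rad/s.
KE_i = ½ΣIω² = 981.3 J; KE_f = ½(1.834)(29.00)² = 771.3 J.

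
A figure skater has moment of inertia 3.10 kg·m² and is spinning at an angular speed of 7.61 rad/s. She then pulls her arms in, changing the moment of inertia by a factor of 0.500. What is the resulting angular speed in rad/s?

ω₂ ≈ 15.2 rad/s

Angular momentum about the spin axis is conserved since the torque about it is zero.
I₂ = 0.500 × 3.10 = 1.550 kg·m².
ω₂ = I₁ω₁ / I₂ = (3.100)(7.61 rad/s) / (1.550) = 15.22 rad/s.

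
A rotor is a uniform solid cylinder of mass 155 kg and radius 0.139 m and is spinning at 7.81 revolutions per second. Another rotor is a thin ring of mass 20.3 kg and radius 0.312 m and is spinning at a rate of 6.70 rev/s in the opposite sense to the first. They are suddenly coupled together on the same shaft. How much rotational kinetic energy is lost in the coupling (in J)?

No external torque acts about the common axis, so total angular momentum is conserved.
Moments of inertia: I_A = ½(155)(0.139)² = 1.497 kg·m²; I_B = (20.3)(0.312)² = 1.976 kg·m².
Taking A's sense as positive: L = (1.497)(7.81) − (1.976)(6.70) = -1.545 kg·m²·rev/s.
Combined I = 1.497 + 1.976 = 3.473 kg·m².
ω_f = L / I = -1.545 / 3.473 = -0.4449 rev/s.
KE_i = ½ΣIω² = 3554 J; KE_f = ½(3.473)(2.795)² = 13.57 J.

ΔKE lost ≈ 3540 J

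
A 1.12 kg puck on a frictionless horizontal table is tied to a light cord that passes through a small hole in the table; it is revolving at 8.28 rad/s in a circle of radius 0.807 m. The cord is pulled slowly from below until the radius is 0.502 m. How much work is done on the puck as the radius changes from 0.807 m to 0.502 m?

The constraining force is radial, so m r² ω about the center is conserved.
ω₂ = ω₁ (r₁/r₂)² = (8.28)(0.807/0.502)² = 21.40 rad/s.
W = ΔKE = ½m(v₂² − v₁²) = 39.61 J.

W ≈ 39.6 J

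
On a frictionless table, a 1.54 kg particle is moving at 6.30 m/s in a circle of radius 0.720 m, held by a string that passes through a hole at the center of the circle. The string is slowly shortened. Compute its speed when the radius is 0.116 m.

v₂ ≈ 39.1 m/s

The only horizontal force on the mass is along the cord (radial), so it exerts no torque about the hole and angular momentum m v r is conserved.
v₂ = v₁ r₁ / r₂ = (6.30)(0.720) / (0.116) = 39.10 m/s.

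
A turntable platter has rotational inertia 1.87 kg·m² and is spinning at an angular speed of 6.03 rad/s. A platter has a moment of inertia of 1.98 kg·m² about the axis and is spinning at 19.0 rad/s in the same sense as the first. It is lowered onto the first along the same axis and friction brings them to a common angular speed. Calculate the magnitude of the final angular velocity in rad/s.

No external torque acts about the common axis, so total angular momentum is conserved.
Taking A's sense as positive: L = (1.870)(6.03) + (1.980)(19.0) = 48.90 kg·m²·rad/s.
Combined I = 1.870 + 1.980 = 3.850 kg·m².
ω_f = L / I = 48.90 / 3.850 = 12.70 rad/s.

|ω_f| ≈ 12.7 rad/s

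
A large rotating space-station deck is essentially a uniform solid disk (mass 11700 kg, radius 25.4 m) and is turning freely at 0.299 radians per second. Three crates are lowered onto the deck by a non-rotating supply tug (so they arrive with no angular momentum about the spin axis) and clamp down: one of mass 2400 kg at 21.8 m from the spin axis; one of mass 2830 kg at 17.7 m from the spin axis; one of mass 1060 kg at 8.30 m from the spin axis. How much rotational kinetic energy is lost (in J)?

energy lost ≈ 60300 J

No external torque acts about the spin axis; L_before = L_after.
I_p = ½(11700)(25.4)² = 3.774e+06 kg·m².
Added inertia Σmr² = (2400)(21.8)² + (2830)(17.7)² + (1060)(8.30)² = 2.100e+06 kg·m²; I_f = 3.774e+06 + 2.100e+06 = 5.874e+06 kg·m².
ω_f = I_p ω_i / I_f = (3.774e+06)(0.299) / 5.874e+06 = 0.1921 rad/s.
KE_i = ½(3.774e+06)(0.2990 rad/s)² = 1.687e+05 J; KE_f = ½(5.874e+06)(0.1921)² = 1.084e+05 J.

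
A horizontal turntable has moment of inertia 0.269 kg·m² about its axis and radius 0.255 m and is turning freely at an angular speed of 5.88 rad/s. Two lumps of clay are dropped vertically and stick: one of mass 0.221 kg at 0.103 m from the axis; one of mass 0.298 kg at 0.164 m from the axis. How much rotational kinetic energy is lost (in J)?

energy lost ≈ 0.172 J

No external torque acts about the axis; L_before = L_after.
Added inertia Σmr² = (0.221)(0.103)² + (0.298)(0.164)² = 0.01036 kg·m²; I_f = 0.2690 + 0.01036 = 0.2794 kg·m².
ω_f = I_p ω_i / I_f = (0.2690)(5.88) / 0.2794 = 5.662 rad/s.
KE_i = ½(0.2690)(5.880 rad/s)² = 4.650 J; KE_f = ½(0.2794)(5.662)² = 4.478 J.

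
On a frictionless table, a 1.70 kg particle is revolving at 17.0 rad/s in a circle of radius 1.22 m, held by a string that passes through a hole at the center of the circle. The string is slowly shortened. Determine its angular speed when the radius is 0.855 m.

ω₂ ≈ 34.6 rad/s

The constraining force is radial, so m r² ω about the center is conserved.
ω₂ = ω₁ (r₁/r₂)² = (17.0)(1.22/0.855)² = 34.61 rad/s.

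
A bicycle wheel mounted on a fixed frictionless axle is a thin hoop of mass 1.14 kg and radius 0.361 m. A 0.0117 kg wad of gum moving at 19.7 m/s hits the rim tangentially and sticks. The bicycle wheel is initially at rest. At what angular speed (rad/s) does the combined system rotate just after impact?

The axle reaction passes through the axle and exerts no torque about it; angular momentum about the axle is conserved through the impact.
I_p = (1.14)(0.361)² = 0.1486 kg·m². Taking the sense of the wad of gum's angular momentum as positive, L_{wad} = m v R = (0.0117)(19.7)(0.361) = 0.08321 kg·m²/s.
L_i = 0 + 0.08321 = 0.08321 kg·m²/s.
After sticking, I_f = I_p + m R² = 0.1486 + (0.0117)(0.361)² = 0.1501 kg·m².
ω_f = L_i / I_f = 0.08321 / 0.1501 = 0.5544 rad/s.

|ω_f| ≈ 0.554 rad/s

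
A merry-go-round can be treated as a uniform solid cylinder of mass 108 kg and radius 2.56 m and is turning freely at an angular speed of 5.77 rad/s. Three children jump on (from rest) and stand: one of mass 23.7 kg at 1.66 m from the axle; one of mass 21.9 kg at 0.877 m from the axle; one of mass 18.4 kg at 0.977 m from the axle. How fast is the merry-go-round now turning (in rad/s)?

The added mass arrives with no angular momentum about the axle, and any external torque about the axle is negligible, so the system's angular momentum is conserved.
I_p = ½(108)(2.56)² = 353.9 kg·m².
Added inertia Σmr² = (23.7)(1.66)² + (21.9)(0.877)² + (18.4)(0.977)² = 99.71 kg·m²; I_f = 353.9 + 99.71 = 453.6 kg·m².
ω_f = I_p ω_i / I_f = (353.9)(5.77) / 453.6 = 4.502 rad/s.

ω_f ≈ 4.50 rad/s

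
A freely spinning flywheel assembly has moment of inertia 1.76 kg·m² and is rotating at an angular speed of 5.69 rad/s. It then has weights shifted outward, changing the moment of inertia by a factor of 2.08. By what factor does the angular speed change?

ω₂/ω₁ ≈ 0.481

Angular momentum about the spin axis is conserved since the torque about it is zero.
I₂ = 2.08 × 1.76 = 3.661 kg·m².
ω₂/ω₁ = I₁/I₂ = 1.760 / 3.661 = 0.4808.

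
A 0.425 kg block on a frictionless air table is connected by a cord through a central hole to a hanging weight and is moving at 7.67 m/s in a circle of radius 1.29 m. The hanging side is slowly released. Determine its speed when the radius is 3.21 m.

v₂ ≈ 3.08 m/s

Central (radial) force ⇒ zero torque about the center ⇒ m v r is constant.
v₂ = v₁ r₁ / r₂ = (7.67)(1.29) / (3.21) = 3.082 m/s.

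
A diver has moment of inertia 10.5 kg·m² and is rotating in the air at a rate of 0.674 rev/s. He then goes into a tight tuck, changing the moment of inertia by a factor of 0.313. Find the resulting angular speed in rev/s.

With no external torque about the axis, L is conserved: I₁ω₁ = I₂ω₂.
I₂ = 0.313 × 10.5 = 3.287 kg·m².
ω₂ = I₁ω₁ / I₂ = (10.50)(0.674 rev/s) / (3.287) = 2.153 rev/s.

ω₂ ≈ 2.15 rev/s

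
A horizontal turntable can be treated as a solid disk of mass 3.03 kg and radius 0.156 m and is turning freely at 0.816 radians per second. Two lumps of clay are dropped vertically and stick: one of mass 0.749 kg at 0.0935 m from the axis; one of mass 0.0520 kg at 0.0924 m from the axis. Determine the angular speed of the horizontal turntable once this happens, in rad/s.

No external torque acts about the axis; L_before = L_after.
I_p = ½(3.03)(0.156)² = 0.03687 kg·m².
Added inertia Σmr² = (0.749)(0.0935)² + (0.0520)(0.0924)² = 0.006992 kg·m²; I_f = 0.03687 + 0.006992 = 0.04386 kg·m².
ω_f = I_p ω_i / I_f = (0.03687)(0.816) / 0.04386 = 0.6859 rad/s.

ω_f ≈ 0.686 rad/s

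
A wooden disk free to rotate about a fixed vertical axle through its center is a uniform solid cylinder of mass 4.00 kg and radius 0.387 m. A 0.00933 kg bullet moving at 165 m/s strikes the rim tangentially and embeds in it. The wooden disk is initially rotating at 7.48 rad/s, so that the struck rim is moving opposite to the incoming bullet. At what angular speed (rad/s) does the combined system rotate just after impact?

About the axle the impulsive forces during the collision are internal, so angular momentum about that axis is conserved.
I_p = ½(4.00)(0.387)² = 0.2995 kg·m². Taking the sense of the bullet's angular momentum as positive, L_{bullet} = m v R = (0.00933)(165)(0.387) = 0.5958 kg·m²/s.
L_i = −I_p ω_p + m v R = −(0.2995)(7.48) + 0.5958 = -1.645 kg·m²/s.
After sticking, I_f = I_p + m R² = 0.2995 + (0.00933)(0.387)² = 0.3009 kg·m².
ω_f = L_i / I_f = -1.645 / 0.3009 = -5.466 rad/s.

|ω_f| ≈ 5.47 rad/s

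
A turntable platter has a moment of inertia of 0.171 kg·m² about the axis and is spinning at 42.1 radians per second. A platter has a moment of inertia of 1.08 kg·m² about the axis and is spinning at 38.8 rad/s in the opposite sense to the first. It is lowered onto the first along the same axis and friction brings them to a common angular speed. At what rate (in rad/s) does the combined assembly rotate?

|ω_f| ≈ 27.7 rad/s

No external torque acts about the common axis, so total angular momentum is conserved.
Taking A's sense as positive: L = (0.1710)(42.1) − (1.080)(38.8) = -34.70 kg·m²·rad/s.
Combined I = 0.1710 + 1.080 = 1.251 kg·m².
ω_f = L / I = -34.70 / 1.251 = -27.74 rad/s.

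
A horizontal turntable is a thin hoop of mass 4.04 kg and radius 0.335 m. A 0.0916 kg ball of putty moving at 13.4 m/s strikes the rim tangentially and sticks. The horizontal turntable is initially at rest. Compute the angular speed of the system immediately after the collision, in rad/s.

The axle reaction passes through the axle and exerts no torque about it; angular momentum about the axle is conserved through the impact.
I_p = (4.04)(0.335)² = 0.4534 kg·m². Taking the sense of the ball of putty's angular momentum as positive, L_{ball} = m v R = (0.0916)(13.4)(0.335) = 0.4112 kg·m²/s.
L_i = 0 + 0.4112 = 0.4112 kg·m²/s.
After sticking, I_f = I_p + m R² = 0.4534 + (0.0916)(0.335)² = 0.4637 kg·m².
ω_f = L_i / I_f = 0.4112 / 0.4637 = 0.8868 rad/s.

|ω_f| ≈ 0.887 rad/s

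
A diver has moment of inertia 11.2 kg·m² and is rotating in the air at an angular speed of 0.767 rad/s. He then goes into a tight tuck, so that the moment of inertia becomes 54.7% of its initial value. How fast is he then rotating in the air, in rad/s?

ω₂ ≈ 1.40 rad/s

Angular momentum about the spin axis is conserved since the torque about it is zero.
I₂ = 0.547 × 11.2 = 6.126 kg·m².
ω₂ = I₁ω₁ / I₂ = (11.20)(0.767 rad/s) / (6.126) = 1.402 rad/s.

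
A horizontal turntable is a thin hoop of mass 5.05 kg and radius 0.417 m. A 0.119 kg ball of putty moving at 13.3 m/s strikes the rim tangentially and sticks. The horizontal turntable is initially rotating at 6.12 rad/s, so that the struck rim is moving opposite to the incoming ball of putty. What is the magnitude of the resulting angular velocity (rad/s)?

|ω_f| ≈ 5.24 rad/s

The axle reaction passes through the axle and exerts no torque about it; angular momentum about the axle is conserved through the impact.
I_p = (5.05)(0.417)² = 0.8781 kg·m². Taking the sense of the ball of putty's angular momentum as positive, L_{ball} = m v R = (0.119)(13.3)(0.417) = 0.6600 kg·m²/s.
L_i = −I_p ω_p + m v R = −(0.8781)(6.12) + 0.6600 = -4.714 kg·m²/s.
After sticking, I_f = I_p + m R² = 0.8781 + (0.119)(0.417)² = 0.8988 kg·m².
ω_f = L_i / I_f = -4.714 / 0.8988 = -5.245 rad/s.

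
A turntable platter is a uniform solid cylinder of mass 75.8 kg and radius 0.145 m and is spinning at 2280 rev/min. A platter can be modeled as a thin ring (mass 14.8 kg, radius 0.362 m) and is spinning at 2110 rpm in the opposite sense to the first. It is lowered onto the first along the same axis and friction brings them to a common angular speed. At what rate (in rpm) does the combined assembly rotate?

No external torque acts about the common axis, so total angular momentum is conserved.
Moments of inertia: I_A = ½(75.8)(0.145)² = 0.7968 kg·m²; I_B = (14.8)(0.362)² = 1.939 kg·m².
Taking A's sense as positive: L = (0.7968)(2280) − (1.939)(2110) = -2275 kg·m²·rpm.
Combined I = 0.7968 + 1.939 = 2.736 kg·m².
ω_f = L / I = -2275 / 2.736 = -831.6 rpm.

|ω_f| ≈ 832 rpm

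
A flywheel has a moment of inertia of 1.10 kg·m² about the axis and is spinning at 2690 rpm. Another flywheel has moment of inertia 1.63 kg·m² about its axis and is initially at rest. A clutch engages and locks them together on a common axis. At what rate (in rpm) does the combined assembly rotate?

No external torque acts about the common axis, so total angular momentum is conserved.
Taking A's sense as positive: L = (1.100)(2690) = 2959 kg·m²·rpm.
Combined I = 1.100 + 1.630 = 2.730 kg·m².
ω_f = L / I = 2959 / 2.730 = 1084 rpm.

|ω_f| ≈ 1080 rpm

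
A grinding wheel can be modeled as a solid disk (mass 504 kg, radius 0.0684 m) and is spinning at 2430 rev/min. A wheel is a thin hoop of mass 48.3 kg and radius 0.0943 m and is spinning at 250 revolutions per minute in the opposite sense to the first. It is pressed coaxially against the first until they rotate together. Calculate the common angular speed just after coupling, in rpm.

The coupling torques are internal; angular momentum about the shared axis is conserved.
Moments of inertia: I_A = ½(504)(0.0684)² = 1.179 kg·m²; I_B = (48.3)(0.0943)² = 0.4295 kg·m².
Taking A's sense as positive: L = (1.179)(2430) − (0.4295)(250) = 2758 kg·m²·rpm.
Combined I = 1.179 + 0.4295 = 1.609 kg·m².
ω_f = L / I = 2758 / 1.609 = 1714 rpm.

|ω_f| ≈ 1710 rpm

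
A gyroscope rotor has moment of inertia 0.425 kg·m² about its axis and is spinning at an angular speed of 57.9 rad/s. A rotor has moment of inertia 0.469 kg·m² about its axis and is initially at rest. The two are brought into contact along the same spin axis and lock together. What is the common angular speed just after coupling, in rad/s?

The coupling torques are internal; angular momentum about the shared axis is conserved.
Taking A's sense as positive: L = (0.4250)(57.9) = 24.61 kg·m²·rad/s.
Combined I = 0.4250 + 0.4690 = 0.8940 kg·m².
ω_f = L / I = 24.61 / 0.8940 = 27.53 rad/s.

|ω_f| ≈ 27.5 rad/s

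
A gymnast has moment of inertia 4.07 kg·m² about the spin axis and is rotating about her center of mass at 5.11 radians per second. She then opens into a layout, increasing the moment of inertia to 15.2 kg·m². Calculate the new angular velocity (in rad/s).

ω₂ ≈ 1.37 rad/s

Angular momentum about the spin axis is conserved since the torque about it is zero.
ω₂ = I₁ω₁ / I₂ = (4.070)(5.11 rad/s) / (15.20) = 1.368 rad/s.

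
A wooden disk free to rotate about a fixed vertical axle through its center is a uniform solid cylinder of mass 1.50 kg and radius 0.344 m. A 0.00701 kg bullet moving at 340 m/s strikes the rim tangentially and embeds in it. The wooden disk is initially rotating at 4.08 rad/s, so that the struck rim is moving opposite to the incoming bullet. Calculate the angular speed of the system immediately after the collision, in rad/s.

About the axle the impulsive forces during the collision are internal, so angular momentum about that axis is conserved.
I_p = ½(1.50)(0.344)² = 0.08875 kg·m². Taking the sense of the bullet's angular momentum as positive, L_{bullet} = m v R = (0.00701)(340)(0.344) = 0.8199 kg·m²/s.
L_i = −I_p ω_p + m v R = −(0.08875)(4.08) + 0.8199 = 0.4578 kg·m²/s.
After sticking, I_f = I_p + m R² = 0.08875 + (0.00701)(0.344)² = 0.08958 kg·m².
ω_f = L_i / I_f = 0.4578 / 0.08958 = 5.110 rad/s.

|ω_f| ≈ 5.11 rad/s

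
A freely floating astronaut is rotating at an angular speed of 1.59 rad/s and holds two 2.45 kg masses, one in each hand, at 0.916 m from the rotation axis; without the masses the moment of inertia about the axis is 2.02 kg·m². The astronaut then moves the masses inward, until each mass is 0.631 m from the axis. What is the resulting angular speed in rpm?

No external torque acts about the spin axis, so angular momentum is conserved.
I₁ = 2.02 + 2(2.45)(0.916)² = 6.131 kg·m²; I₂ = 2.02 + 2(2.45)(0.631)² = 3.971 kg·m².
ω₂ = I₁ω₁ / I₂ = (6.131)(1.59 rad/s) / (3.971) = 2.455 rad/s = 23.44 rpm.

ω₂ ≈ 23.4 rpm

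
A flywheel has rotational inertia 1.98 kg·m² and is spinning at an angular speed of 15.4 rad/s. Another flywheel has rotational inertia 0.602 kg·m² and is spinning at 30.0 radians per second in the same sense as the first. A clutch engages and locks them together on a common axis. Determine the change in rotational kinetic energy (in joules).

The coupling torques are internal; angular momentum about the shared axis is conserved.
Taking A's sense as positive: L = (1.980)(15.4) + (0.6020)(30.0) = 48.55 kg·m²·rad/s.
Combined I = 1.980 + 0.6020 = 2.582 kg·m².
ω_f = L / I = 48.55 / 2.582 = 18.80 rad/s.
KE_i = ½ΣIω² = 505.7 J; KE_f = ½(2.582)(18.80)² = 456.5 J.

ΔKE ≈ -49.2 J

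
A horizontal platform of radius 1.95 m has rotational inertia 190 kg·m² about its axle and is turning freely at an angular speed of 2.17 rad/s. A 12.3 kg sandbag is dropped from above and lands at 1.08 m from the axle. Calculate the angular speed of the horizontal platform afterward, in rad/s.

The added mass arrives with no angular momentum about the axle, and any external torque about the axle is negligible, so the system's angular momentum is conserved.
Added inertia Σmr² = (12.3)(1.08)² = 14.35 kg·m²; I_f = 190.0 + 14.35 = 204.3 kg·m².
ω_f = I_p ω_i / I_f = (190.0)(2.17) / 204.3 = 2.018 rad/s.

ω_f ≈ 2.02 rad/s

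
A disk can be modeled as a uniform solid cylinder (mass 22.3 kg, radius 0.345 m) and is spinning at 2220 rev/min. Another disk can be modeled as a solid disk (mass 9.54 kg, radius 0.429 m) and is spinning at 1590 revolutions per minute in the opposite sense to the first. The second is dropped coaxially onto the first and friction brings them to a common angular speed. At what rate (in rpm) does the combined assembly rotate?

|ω_f| ≈ 703 rpm

No external torque acts about the common axis, so total angular momentum is conserved.
Moments of inertia: I_A = ½(22.3)(0.345)² = 1.327 kg·m²; I_B = ½(9.54)(0.429)² = 0.8779 kg·m².
Taking A's sense as positive: L = (1.327)(2220) − (0.8779)(1590) = 1550 kg·m²·rpm.
Combined I = 1.327 + 0.8779 = 2.205 kg·m².
ω_f = L / I = 1550 / 2.205 = 703.1 rpm.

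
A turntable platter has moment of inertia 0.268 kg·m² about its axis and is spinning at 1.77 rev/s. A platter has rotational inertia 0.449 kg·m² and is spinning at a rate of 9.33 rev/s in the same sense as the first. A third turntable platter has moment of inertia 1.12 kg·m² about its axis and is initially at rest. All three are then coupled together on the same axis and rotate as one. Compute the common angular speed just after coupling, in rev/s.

The coupling torques are internal; angular momentum about the shared axis is conserved.
Taking A's sense as positive: L = (0.2680)(1.77) + (0.4490)(9.33) = 4.664 kg·m²·rev/s.
Combined I = 0.2680 + 0.4490 + 1.120 = 1.837 kg·m².
ω_f = L / I = 4.664 / 1.837 = 2.539 rev/s.

|ω_f| ≈ 2.54 rev/s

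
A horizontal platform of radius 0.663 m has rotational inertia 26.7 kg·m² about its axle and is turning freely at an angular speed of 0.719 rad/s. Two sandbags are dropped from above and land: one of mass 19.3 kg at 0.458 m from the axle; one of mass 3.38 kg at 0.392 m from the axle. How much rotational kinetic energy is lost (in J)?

energy lost ≈ 1.01 J

The added mass arrives with no angular momentum about the axle, and any external torque about the axle is negligible, so the system's angular momentum is conserved.
Added inertia Σmr² = (19.3)(0.458)² + (3.38)(0.392)² = 4.568 kg·m²; I_f = 26.70 + 4.568 = 31.27 kg·m².
ω_f = I_p ω_i / I_f = (26.70)(0.719) / 31.27 = 0.6140 rad/s.
KE_i = ½(26.70)(0.7190 rad/s)² = 6.901 J; KE_f = ½(31.27)(0.6140)² = 5.893 J.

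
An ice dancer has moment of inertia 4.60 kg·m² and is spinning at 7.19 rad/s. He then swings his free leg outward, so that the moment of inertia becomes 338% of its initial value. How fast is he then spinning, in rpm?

Angular momentum about the spin axis is conserved since the torque about it is zero.
I₂ = 3.38 × 4.60 = 15.55 kg·m².
ω₂ = I₁ω₁ / I₂ = (4.600)(7.19 rad/s) / (15.55) = 2.127 rad/s = 20.31 rpm.

ω₂ ≈ 20.3 rpm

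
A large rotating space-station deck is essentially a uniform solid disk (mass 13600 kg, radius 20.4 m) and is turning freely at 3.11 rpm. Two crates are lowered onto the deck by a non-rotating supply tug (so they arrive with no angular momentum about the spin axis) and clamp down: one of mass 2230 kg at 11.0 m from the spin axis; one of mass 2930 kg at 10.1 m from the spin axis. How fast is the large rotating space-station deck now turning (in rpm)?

The added mass arrives with no angular momentum about the spin axis, and any external torque about the spin axis is negligible, so the system's angular momentum is conserved.
I_p = ½(13600)(20.4)² = 2.830e+06 kg·m².
Added inertia Σmr² = (2230)(11.0)² + (2930)(10.1)² = 5.687e+05 kg·m²; I_f = 2.830e+06 + 5.687e+05 = 3.399e+06 kg·m².
ω_f = I_p ω_i / I_f = (2.830e+06)(3.11) / 3.399e+06 = 2.590 rpm.

ω_f ≈ 2.59 rpm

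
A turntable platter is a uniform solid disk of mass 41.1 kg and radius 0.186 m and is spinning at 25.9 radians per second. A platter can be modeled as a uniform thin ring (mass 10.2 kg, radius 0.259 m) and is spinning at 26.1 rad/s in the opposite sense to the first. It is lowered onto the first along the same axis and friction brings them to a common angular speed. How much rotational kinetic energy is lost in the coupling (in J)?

The coupling torques are internal; angular momentum about the shared axis is conserved.
Moments of inertia: I_A = ½(41.1)(0.186)² = 0.7109 kg·m²; I_B = (10.2)(0.259)² = 0.6842 kg·m².
Taking A's sense as positive: L = (0.7109)(25.9) − (0.6842)(26.1) = 0.5552 kg·m²·rad/s.
Combined I = 0.7109 + 0.6842 = 1.395 kg·m².
ω_f = L / I = 0.5552 / 1.395 = 0.3980 rad/s.
KE_i = ½ΣIω² = 471.5 J; KE_f = ½(1.395)(0.3980)² = 0.1105 J.

ΔKE lost ≈ 471 J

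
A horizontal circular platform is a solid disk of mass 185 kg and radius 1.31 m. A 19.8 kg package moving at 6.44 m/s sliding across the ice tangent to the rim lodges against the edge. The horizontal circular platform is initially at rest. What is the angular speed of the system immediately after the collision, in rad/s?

The axle reaction passes through the central axle and exerts no torque about it; angular momentum about the central axle is conserved through the impact.
I_p = ½(185)(1.31)² = 158.7 kg·m². Taking the sense of the package's angular momentum as positive, L_{package} = m v R = (19.8)(6.44)(1.31) = 167.0 kg·m²/s.
L_i = 0 + 167.0 = 167.0 kg·m²/s.
After sticking, I_f = I_p + m R² = 158.7 + (19.8)(1.31)² = 192.7 kg·m².
ω_f = L_i / I_f = 167.0 / 192.7 = 0.8668 rad/s.

|ω_f| ≈ 0.867 rad/s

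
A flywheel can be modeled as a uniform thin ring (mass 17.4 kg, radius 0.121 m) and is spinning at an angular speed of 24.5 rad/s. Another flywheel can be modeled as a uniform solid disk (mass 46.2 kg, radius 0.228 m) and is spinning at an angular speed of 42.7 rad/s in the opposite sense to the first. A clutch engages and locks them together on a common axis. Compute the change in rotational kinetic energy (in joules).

No external torque acts about the common axis, so total angular momentum is conserved.
Moments of inertia: I_A = (17.4)(0.121)² = 0.2548 kg·m²; I_B = ½(46.2)(0.228)² = 1.201 kg·m².
Taking A's sense as positive: L = (0.2548)(24.5) − (1.201)(42.7) = -45.03 kg·m²·rad/s.
Combined I = 0.2548 + 1.201 = 1.456 kg·m².
ω_f = L / I = -45.03 / 1.456 = -30.94 rad/s.
KE_i = ½ΣIω² = 1171 J; KE_f = ½(1.456)(30.94)² = 696.6 J.

ΔKE ≈ -475 J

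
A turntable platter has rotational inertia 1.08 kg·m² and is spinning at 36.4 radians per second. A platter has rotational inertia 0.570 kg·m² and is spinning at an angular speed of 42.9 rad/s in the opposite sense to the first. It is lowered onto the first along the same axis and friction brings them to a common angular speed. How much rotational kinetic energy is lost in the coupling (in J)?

No external torque acts about the common axis, so total angular momentum is conserved.
Taking A's sense as positive: L = (1.080)(36.4) − (0.5700)(42.9) = 14.86 kg·m²·rad/s.
Combined I = 1.080 + 0.5700 = 1.650 kg·m².
ω_f = L / I = 14.86 / 1.650 = 9.005 rad/s.
KE_i = ½ΣIω² = 1240 J; KE_f = ½(1.650)(9.005)² = 66.91 J.

ΔKE lost ≈ 1170 J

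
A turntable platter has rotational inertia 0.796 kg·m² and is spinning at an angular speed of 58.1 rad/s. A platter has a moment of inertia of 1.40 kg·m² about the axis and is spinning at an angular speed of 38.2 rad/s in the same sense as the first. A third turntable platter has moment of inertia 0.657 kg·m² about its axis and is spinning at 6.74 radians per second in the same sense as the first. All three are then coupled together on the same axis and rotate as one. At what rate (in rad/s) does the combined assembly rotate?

The coupling torques are internal; angular momentum about the shared axis is conserved.
Taking A's sense as positive: L = (0.7960)(58.1) + (1.400)(38.2) + (0.6570)(6.74) = 104.2 kg·m²·rad/s.
Combined I = 0.7960 + 1.400 + 0.6570 = 2.853 kg·m².
ω_f = L / I = 104.2 / 2.853 = 36.51 rad/s.

|ω_f| ≈ 36.5 rad/s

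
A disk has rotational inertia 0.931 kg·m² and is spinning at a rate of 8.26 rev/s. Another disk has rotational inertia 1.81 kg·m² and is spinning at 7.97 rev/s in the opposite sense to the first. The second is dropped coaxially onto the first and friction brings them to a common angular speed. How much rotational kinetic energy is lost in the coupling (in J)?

ΔKE lost ≈ 3200 J

The coupling torques are internal; angular momentum about the shared axis is conserved.
Taking A's sense as positive: L = (0.9310)(8.26) − (1.810)(7.97) = -6.736 kg·m²·rev/s.
Combined I = 0.9310 + 1.810 = 2.741 kg·m².
ω_f = L / I = -6.736 / 2.741 = -2.457 rev/s.
KE_i = ½ΣIω² = 3523 J; KE_f = ½(2.741)(15.44)² = 326.7 J.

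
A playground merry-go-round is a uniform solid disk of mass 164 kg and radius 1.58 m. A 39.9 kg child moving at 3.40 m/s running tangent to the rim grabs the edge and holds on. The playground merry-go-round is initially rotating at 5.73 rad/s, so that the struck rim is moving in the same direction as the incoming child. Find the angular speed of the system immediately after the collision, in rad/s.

|ω_f| ≈ 4.56 rad/s

The axle reaction passes through the axle and exerts no torque about it; angular momentum about the axle is conserved through the impact.
I_p = ½(164)(1.58)² = 204.7 kg·m². Taking the sense of the child's angular momentum as positive, L_{child} = m v R = (39.9)(3.40)(1.58) = 214.3 kg·m²/s.
L_i = +I_p ω_p + m v R = +(204.7)(5.73) + 214.3 = 1387 kg·m²/s.
After sticking, I_f = I_p + m R² = 204.7 + (39.9)(1.58)² = 304.3 kg·m².
ω_f = L_i / I_f = 1387 / 304.3 = 4.559 rad/s.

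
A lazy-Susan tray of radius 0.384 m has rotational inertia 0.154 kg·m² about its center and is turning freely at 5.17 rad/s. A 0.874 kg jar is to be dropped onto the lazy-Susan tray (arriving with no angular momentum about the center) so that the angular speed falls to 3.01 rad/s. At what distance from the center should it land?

The added mass arrives with no angular momentum about the center, and any external torque about the center is negligible, so the system's angular momentum is conserved.
I_p ω_i = (I_p + m r²) ω_f ⇒ m r² = I_p(ω_i/ω_f − 1) = 0.1540(5.17/3.01 − 1) = 0.1105 kg·m².
r = √(0.1105/0.874) = 0.3556 m.

r ≈ 0.356 m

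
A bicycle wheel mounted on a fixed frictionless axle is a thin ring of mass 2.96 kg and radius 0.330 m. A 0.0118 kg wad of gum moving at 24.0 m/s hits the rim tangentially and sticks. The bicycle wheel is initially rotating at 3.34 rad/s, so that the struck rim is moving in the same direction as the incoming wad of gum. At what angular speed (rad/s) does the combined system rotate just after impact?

The axle reaction passes through the axle and exerts no torque about it; angular momentum about the axle is conserved through the impact.
I_p = (2.96)(0.330)² = 0.3223 kg·m². Taking the sense of the wad of gum's angular momentum as positive, L_{wad} = m v R = (0.0118)(24.0)(0.330) = 0.09346 kg·m²/s.
L_i = +I_p ω_p + m v R = +(0.3223)(3.34) + 0.09346 = 1.170 kg·m²/s.
After sticking, I_f = I_p + m R² = 0.3223 + (0.0118)(0.330)² = 0.3236 kg·m².
ω_f = L_i / I_f = 1.170 / 0.3236 = 3.616 rad/s.

|ω_f| ≈ 3.62 rad/s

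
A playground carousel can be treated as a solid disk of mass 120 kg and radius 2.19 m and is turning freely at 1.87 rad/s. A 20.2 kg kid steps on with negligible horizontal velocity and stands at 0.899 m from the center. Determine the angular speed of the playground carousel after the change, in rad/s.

ω_f ≈ 1.77 rad/s

The added mass arrives with no angular momentum about the center, and any external torque about the center is negligible, so the system's angular momentum is conserved.
I_p = ½(120)(2.19)² = 287.8 kg·m².
Added inertia Σmr² = (20.2)(0.899)² = 16.33 kg·m²; I_f = 287.8 + 16.33 = 304.1 kg·m².
ω_f = I_p ω_i / I_f = (287.8)(1.87) / 304.1 = 1.770 rad/s.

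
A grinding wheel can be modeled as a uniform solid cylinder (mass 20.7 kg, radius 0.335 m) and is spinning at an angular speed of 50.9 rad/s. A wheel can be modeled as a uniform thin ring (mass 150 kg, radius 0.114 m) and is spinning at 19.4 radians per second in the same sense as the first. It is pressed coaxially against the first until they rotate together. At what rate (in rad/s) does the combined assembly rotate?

The coupling torques are internal; angular momentum about the shared axis is conserved.
Moments of inertia: I_A = ½(20.7)(0.335)² = 1.162 kg·m²; I_B = (150)(0.114)² = 1.949 kg·m².
Taking A's sense as positive: L = (1.162)(50.9) + (1.949)(19.4) = 96.94 kg·m²·rad/s.
Combined I = 1.162 + 1.949 = 3.111 kg·m².
ω_f = L / I = 96.94 / 3.111 = 31.16 rad/s.

|ω_f| ≈ 31.2 rad/s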